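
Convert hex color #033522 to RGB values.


Hex: #033522
R = 03₁₆ = 3
G = 35₁₆ = 53
B = 22₁₆ = 34
= RGB(3, 53, 34)


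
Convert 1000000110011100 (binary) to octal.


Group into 3-bit groups: 001000000110011100
  001 = 1
  000 = 0
  000 = 0
  110 = 6
  011 = 3
  100 = 4
= 0o100634


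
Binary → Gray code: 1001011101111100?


Binary: 1001011101111100
Gray code: G = B XOR (B >> 1)
B >> 1 = 0100101110111110
1001011101111100 XOR 0100101110111110:
  1 XOR 0 = 1
  0 XOR 1 = 1
  0 XOR 0 = 0
  1 XOR 0 = 1
  0 XOR 1 = 1
  1 XOR 0 = 1
  1 XOR 1 = 0
  1 XOR 1 = 0
  0 XOR 1 = 1
  1 XOR 0 = 1
  1 XOR 1 = 0
  1 XOR 1 = 0
  1 XOR 1 = 0
  1 XOR 1 = 0
  0 XOR 1 = 1
  0 XOR 0 = 0
= 1101110011000010


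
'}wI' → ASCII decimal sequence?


String: '}wI'  (3 characters)
Per-character ASCII lookup:
  '}': special character: '}' = 125
  'w': lowercase starts at 97: 'w' = 97 + 22 = 119
  'I': uppercase starts at 65: 'I' = 65 + 8 = 73
= 125 119 73


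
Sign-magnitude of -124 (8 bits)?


Sign bit: 1 (negative)
Magnitude: 124 = 1111100
= 11111100


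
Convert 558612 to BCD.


Each digit → 4-bit binary:
  5 → 0101
  5 → 0101
  8 → 1000
  6 → 0110
  1 → 0001
  2 → 0010
= 0101 0101 1000 0110 0001 0010


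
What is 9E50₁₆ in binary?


Each hex digit → 4 binary bits:
  9 = 1001
  E = 1110
  5 = 0101
  0 = 0000
Concatenate: 1001 1110 0101 0000
= 1001111001010000


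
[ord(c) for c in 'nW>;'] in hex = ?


String: 'nW>;'  (4 characters)
Per-character ASCII lookup:
  'n': lowercase starts at 97: 'n' = 97 + 13 = 110 → 0x6E
  'W': uppercase starts at 65: 'W' = 65 + 22 = 87 → 0x57
  '>': special character: '>' = 62 → 0x3E
  ';': special character: ';' = 59 → 0x3B
= 0x6E 0x57 0x3E 0x3B


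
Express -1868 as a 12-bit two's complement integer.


Original: 011101001100
Step 1 - Invert all bits: 100010110011
Step 2 - Add 1: 100010110011 + 1
= 100010110100 (represents -1868)


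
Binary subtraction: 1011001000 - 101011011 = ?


Align and subtract column by column (LSB to MSB, borrowing when needed):
  1011001000
- 0101011011
  ----------
  col 0: (0 - 0 borrow-in) - 1 → borrow from next column: (0+2) - 1 = 1, borrow out 1
  col 1: (0 - 1 borrow-in) - 1 → borrow from next column: (-1+2) - 1 = 0, borrow out 1
  col 2: (0 - 1 borrow-in) - 0 → borrow from next column: (-1+2) - 0 = 1, borrow out 1
  col 3: (1 - 1 borrow-in) - 1 → borrow from next column: (0+2) - 1 = 1, borrow out 1
  col 4: (0 - 1 borrow-in) - 1 → borrow from next column: (-1+2) - 1 = 0, borrow out 1
  col 5: (0 - 1 borrow-in) - 0 → borrow from next column: (-1+2) - 0 = 1, borrow out 1
  col 6: (1 - 1 borrow-in) - 1 → borrow from next column: (0+2) - 1 = 1, borrow out 1
  col 7: (1 - 1 borrow-in) - 0 → 0 - 0 = 0, borrow out 0
  col 8: (0 - 0 borrow-in) - 1 → borrow from next column: (0+2) - 1 = 1, borrow out 1
  col 9: (1 - 1 borrow-in) - 0 → 0 - 0 = 0, borrow out 0
Reading bits MSB→LSB: 0101101101
Strip leading zeros: 101101101
= 101101101


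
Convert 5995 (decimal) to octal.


Divide by 8 repeatedly:
5995 ÷ 8 = 749 remainder 3
749 ÷ 8 = 93 remainder 5
93 ÷ 8 = 11 remainder 5
11 ÷ 8 = 1 remainder 3
1 ÷ 8 = 0 remainder 1
Reading remainders bottom-up:
= 0o13553


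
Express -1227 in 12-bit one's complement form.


Original: 010011001011
Invert all bits:
  bit 0: 0 → 1
  bit 1: 1 → 0
  bit 2: 0 → 1
  bit 3: 0 → 1
  bit 4: 1 → 0
  bit 5: 1 → 0
  bit 6: 0 → 1
  bit 7: 0 → 1
  bit 8: 1 → 0
  bit 9: 0 → 1
  bit 10: 1 → 0
  bit 11: 1 → 0
= 101100110100


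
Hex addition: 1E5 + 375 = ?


Align and add column by column (LSB to MSB, each column mod 16 with carry):
  01E5
+ 0375
  ----
  col 0: 5(5) + 5(5) + 0 (carry in) = 10 → A(10), carry out 0
  col 1: E(14) + 7(7) + 0 (carry in) = 21 → 5(5), carry out 1
  col 2: 1(1) + 3(3) + 1 (carry in) = 5 → 5(5), carry out 0
  col 3: 0(0) + 0(0) + 0 (carry in) = 0 → 0(0), carry out 0
Reading digits MSB→LSB: 055A
Strip leading zeros: 55A
= 0x55A


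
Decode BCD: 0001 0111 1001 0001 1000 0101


Each 4-bit group → digit:
  0001 → 1
  0111 → 7
  1001 → 9
  0001 → 1
  1000 → 8
  0101 → 5
= 179185


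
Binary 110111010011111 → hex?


Group into 4-bit nibbles: 0110111010011111
  0110 = 6
  1110 = E
  1001 = 9
  1111 = F
= 0x6E9F


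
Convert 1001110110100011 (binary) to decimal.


Positional values:
Bit 0: 1 × 2^0 = 1
Bit 1: 1 × 2^1 = 2
Bit 5: 1 × 2^5 = 32
Bit 7: 1 × 2^7 = 128
Bit 8: 1 × 2^8 = 256
Bit 10: 1 × 2^10 = 1024
Bit 11: 1 × 2^11 = 2048
Bit 12: 1 × 2^12 = 4096
Bit 15: 1 × 2^15 = 32768
Sum = 1 + 2 + 32 + 128 + 256 + 1024 + 2048 + 4096 + 32768
= 40355


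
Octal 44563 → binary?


Each octal digit → 3 binary bits:
  4 = 100
  4 = 100
  5 = 101
  6 = 110
  3 = 011
Concatenate: 100 100 101 110 011
= 100100101110011


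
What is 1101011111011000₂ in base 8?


Group into 3-bit groups: 001101011111011000
  001 = 1
  101 = 5
  011 = 3
  111 = 7
  011 = 3
  000 = 0
= 0o153730


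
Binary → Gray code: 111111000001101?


Binary: 111111000001101
Gray code: G = B XOR (B >> 1)
B >> 1 = 011111100000110
111111000001101 XOR 011111100000110:
  1 XOR 0 = 1
  1 XOR 1 = 0
  1 XOR 1 = 0
  1 XOR 1 = 0
  1 XOR 1 = 0
  1 XOR 1 = 0
  0 XOR 1 = 1
  0 XOR 0 = 0
  0 XOR 0 = 0
  0 XOR 0 = 0
  0 XOR 0 = 0
  1 XOR 0 = 1
  1 XOR 1 = 0
  0 XOR 1 = 1
  1 XOR 0 = 1
= 100000100001011


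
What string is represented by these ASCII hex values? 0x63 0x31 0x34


Codes (hex): 0x63 0x31 0x34
Per-code ASCII lookup:
  0x63 = 99  (range 97-122: lowercase, 99 - 97 = 2) → 'c'
  0x31 = 49  (range 48-57: digits, 49 - 48 = 1) → '1'
  0x34 = 52  (range 48-57: digits, 52 - 48 = 4) → '4'
= 'c14'


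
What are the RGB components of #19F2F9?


Hex: #19F2F9
R = 19₁₆ = 25
G = F2₁₆ = 242
B = F9₁₆ = 249
= RGB(25, 242, 249)


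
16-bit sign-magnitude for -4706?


Sign bit: 1 (negative)
Magnitude: 4706 = 001001001100010
= 1001001001100010


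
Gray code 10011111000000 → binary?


Gray code: 10011111000000
MSB stays the same: 1
Each subsequent bit = prev_binary XOR current_gray:
  B[1] = 1 XOR 0 = 1
  B[2] = 1 XOR 0 = 1
  B[3] = 1 XOR 1 = 0
  B[4] = 0 XOR 1 = 1
  B[5] = 1 XOR 1 = 0
  B[6] = 0 XOR 1 = 1
  B[7] = 1 XOR 1 = 0
  B[8] = 0 XOR 0 = 0
  B[9] = 0 XOR 0 = 0
  B[10] = 0 XOR 0 = 0
  B[11] = 0 XOR 0 = 0
  B[12] = 0 XOR 0 = 0
  B[13] = 0 XOR 0 = 0
= 11101010000000 (14976 decimal)


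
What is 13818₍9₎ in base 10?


Positional values (base 9):
  8 × 9^0 = 8 × 1 = 8
  1 × 9^1 = 1 × 9 = 9
  8 × 9^2 = 8 × 81 = 648
  3 × 9^3 = 3 × 729 = 2187
  1 × 9^4 = 1 × 6561 = 6561
Sum = 8 + 9 + 648 + 2187 + 6561
= 9413


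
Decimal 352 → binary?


Divide by 2 repeatedly:
352 ÷ 2 = 176 remainder 0
176 ÷ 2 = 88 remainder 0
88 ÷ 2 = 44 remainder 0
44 ÷ 2 = 22 remainder 0
22 ÷ 2 = 11 remainder 0
11 ÷ 2 = 5 remainder 1
5 ÷ 2 = 2 remainder 1
2 ÷ 2 = 1 remainder 0
1 ÷ 2 = 0 remainder 1
Reading remainders bottom-up:
= 101100000


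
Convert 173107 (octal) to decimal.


Positional values:
Position 0: 7 × 8^0 = 7
Position 1: 0 × 8^1 = 0
Position 2: 1 × 8^2 = 64
Position 3: 3 × 8^3 = 1536
Position 4: 7 × 8^4 = 28672
Position 5: 1 × 8^5 = 32768
Sum = 7 + 0 + 64 + 1536 + 28672 + 32768
= 63047


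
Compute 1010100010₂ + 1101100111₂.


Align and add column by column (LSB to MSB, carry propagating):
  01010100010
+ 01101100111
  -----------
  col 0: 0 + 1 + 0 (carry in) = 1 → bit 1, carry out 0
  col 1: 1 + 1 + 0 (carry in) = 2 → bit 0, carry out 1
  col 2: 0 + 1 + 1 (carry in) = 2 → bit 0, carry out 1
  col 3: 0 + 0 + 1 (carry in) = 1 → bit 1, carry out 0
  col 4: 0 + 0 + 0 (carry in) = 0 → bit 0, carry out 0
  col 5: 1 + 1 + 0 (carry in) = 2 → bit 0, carry out 1
  col 6: 0 + 1 + 1 (carry in) = 2 → bit 0, carry out 1
  col 7: 1 + 0 + 1 (carry in) = 2 → bit 0, carry out 1
  col 8: 0 + 1 + 1 (carry in) = 2 → bit 0, carry out 1
  col 9: 1 + 1 + 1 (carry in) = 3 → bit 1, carry out 1
  col 10: 0 + 0 + 1 (carry in) = 1 → bit 1, carry out 0
Reading bits MSB→LSB: 11000001001
Strip leading zeros: 11000001001
= 11000001001


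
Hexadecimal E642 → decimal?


Positional values:
Position 0: 2 × 16^0 = 2 × 1 = 2
Position 1: 4 × 16^1 = 4 × 16 = 64
Position 2: 6 × 16^2 = 6 × 256 = 1536
Position 3: E × 16^3 = 14 × 4096 = 57344
Sum = 2 + 64 + 1536 + 57344
= 58946


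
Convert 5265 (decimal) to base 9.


Divide by 9 repeatedly:
5265 ÷ 9 = 585 remainder 0
585 ÷ 9 = 65 remainder 0
65 ÷ 9 = 7 remainder 2
7 ÷ 9 = 0 remainder 7
Reading remainders bottom-up:
= 7200


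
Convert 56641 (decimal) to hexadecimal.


Divide by 16 repeatedly:
56641 ÷ 16 = 3540 remainder 1 (1)
3540 ÷ 16 = 221 remainder 4 (4)
221 ÷ 16 = 13 remainder 13 (D)
13 ÷ 16 = 0 remainder 13 (D)
Reading remainders bottom-up:
= 0xDD41


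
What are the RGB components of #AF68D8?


Hex: #AF68D8
R = AF₁₆ = 175
G = 68₁₆ = 104
B = D8₁₆ = 216
= RGB(175, 104, 216)


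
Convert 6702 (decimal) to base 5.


Divide by 5 repeatedly:
6702 ÷ 5 = 1340 remainder 2
1340 ÷ 5 = 268 remainder 0
268 ÷ 5 = 53 remainder 3
53 ÷ 5 = 10 remainder 3
10 ÷ 5 = 2 remainder 0
2 ÷ 5 = 0 remainder 2
Reading remainders bottom-up:
= 203302


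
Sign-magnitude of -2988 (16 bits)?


Sign bit: 1 (negative)
Magnitude: 2988 = 000101110101100
= 1000101110101100


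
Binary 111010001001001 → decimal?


Positional values:
Bit 0: 1 × 2^0 = 1
Bit 3: 1 × 2^3 = 8
Bit 6: 1 × 2^6 = 64
Bit 10: 1 × 2^10 = 1024
Bit 12: 1 × 2^12 = 4096
Bit 13: 1 × 2^13 = 8192
Bit 14: 1 × 2^14 = 16384
Sum = 1 + 8 + 64 + 1024 + 4096 + 8192 + 16384
= 29769


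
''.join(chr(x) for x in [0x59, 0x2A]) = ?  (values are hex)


Codes (hex): 0x59 0x2A
Per-code ASCII lookup:
  0x59 = 89  (range 65-90: uppercase, 89 - 65 = 24) → 'Y'
  0x2A = 42  (special character) → '*'
= 'Y*'


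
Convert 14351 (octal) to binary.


Each octal digit → 3 binary bits:
  1 = 001
  4 = 100
  3 = 011
  5 = 101
  1 = 001
Concatenate: 001 100 011 101 001
= 001100011101001


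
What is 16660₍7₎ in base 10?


Positional values (base 7):
  0 × 7^0 = 0 × 1 = 0
  6 × 7^1 = 6 × 7 = 42
  6 × 7^2 = 6 × 49 = 294
  6 × 7^3 = 6 × 343 = 2058
  1 × 7^4 = 1 × 2401 = 2401
Sum = 0 + 42 + 294 + 2058 + 2401
= 4795


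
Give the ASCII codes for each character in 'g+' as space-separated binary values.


String: 'g+'  (2 characters)
Per-character ASCII lookup:
  'g': lowercase starts at 97: 'g' = 97 + 6 = 103 → 1100111
  '+': special character: '+' = 43 → 101011
= 1100111 101011


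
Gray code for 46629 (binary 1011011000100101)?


Binary: 1011011000100101
Gray code: G = B XOR (B >> 1)
B >> 1 = 0101101100010010
1011011000100101 XOR 0101101100010010:
  1 XOR 0 = 1
  0 XOR 1 = 1
  1 XOR 0 = 1
  1 XOR 1 = 0
  0 XOR 1 = 1
  1 XOR 0 = 1
  1 XOR 1 = 0
  0 XOR 1 = 1
  0 XOR 0 = 0
  0 XOR 0 = 0
  1 XOR 0 = 1
  0 XOR 1 = 1
  0 XOR 0 = 0
  1 XOR 0 = 1
  0 XOR 1 = 1
  1 XOR 0 = 1
= 1110110100110111


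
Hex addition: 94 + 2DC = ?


Align and add column by column (LSB to MSB, each column mod 16 with carry):
  0094
+ 02DC
  ----
  col 0: 4(4) + C(12) + 0 (carry in) = 16 → 0(0), carry out 1
  col 1: 9(9) + D(13) + 1 (carry in) = 23 → 7(7), carry out 1
  col 2: 0(0) + 2(2) + 1 (carry in) = 3 → 3(3), carry out 0
  col 3: 0(0) + 0(0) + 0 (carry in) = 0 → 0(0), carry out 0
Reading digits MSB→LSB: 0370
Strip leading zeros: 370
= 0x370


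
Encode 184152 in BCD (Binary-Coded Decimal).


Each digit → 4-bit binary:
  1 → 0001
  8 → 1000
  4 → 0100
  1 → 0001
  5 → 0101
  2 → 0010
= 0001 1000 0100 0001 0101 0010


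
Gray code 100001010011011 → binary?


Gray code: 100001010011011
MSB stays the same: 1
Each subsequent bit = prev_binary XOR current_gray:
  B[1] = 1 XOR 0 = 1
  B[2] = 1 XOR 0 = 1
  B[3] = 1 XOR 0 = 1
  B[4] = 1 XOR 0 = 1
  B[5] = 1 XOR 1 = 0
  B[6] = 0 XOR 0 = 0
  B[7] = 0 XOR 1 = 1
  B[8] = 1 XOR 0 = 1
  B[9] = 1 XOR 0 = 1
  B[10] = 1 XOR 1 = 0
  B[11] = 0 XOR 1 = 1
  B[12] = 1 XOR 0 = 1
  B[13] = 1 XOR 1 = 0
  B[14] = 0 XOR 1 = 1
= 111110011101101 (31981 decimal)


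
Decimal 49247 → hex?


Divide by 16 repeatedly:
49247 ÷ 16 = 3077 remainder 15 (F)
3077 ÷ 16 = 192 remainder 5 (5)
192 ÷ 16 = 12 remainder 0 (0)
12 ÷ 16 = 0 remainder 12 (C)
Reading remainders bottom-up:
= 0xC05F


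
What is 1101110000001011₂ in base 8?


Group into 3-bit groups: 001101110000001011
  001 = 1
  101 = 5
  110 = 6
  000 = 0
  001 = 1
  011 = 3
= 0o156013


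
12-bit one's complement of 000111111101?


Original: 000111111101
Invert all bits:
  bit 0: 0 → 1
  bit 1: 0 → 1
  bit 2: 0 → 1
  bit 3: 1 → 0
  bit 4: 1 → 0
  bit 5: 1 → 0
  bit 6: 1 → 0
  bit 7: 1 → 0
  bit 8: 1 → 0
  bit 9: 1 → 0
  bit 10: 0 → 1
  bit 11: 1 → 0
= 111000000010


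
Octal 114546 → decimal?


Positional values:
Position 0: 6 × 8^0 = 6
Position 1: 4 × 8^1 = 32
Position 2: 5 × 8^2 = 320
Position 3: 4 × 8^3 = 2048
Position 4: 1 × 8^4 = 4096
Position 5: 1 × 8^5 = 32768
Sum = 6 + 32 + 320 + 2048 + 4096 + 32768
= 39270


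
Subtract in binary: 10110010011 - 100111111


Align and subtract column by column (LSB to MSB, borrowing when needed):
  10110010011
- 00100111111
  -----------
  col 0: (1 - 0 borrow-in) - 1 → 1 - 1 = 0, borrow out 0
  col 1: (1 - 0 borrow-in) - 1 → 1 - 1 = 0, borrow out 0
  col 2: (0 - 0 borrow-in) - 1 → borrow from next column: (0+2) - 1 = 1, borrow out 1
  col 3: (0 - 1 borrow-in) - 1 → borrow from next column: (-1+2) - 1 = 0, borrow out 1
  col 4: (1 - 1 borrow-in) - 1 → borrow from next column: (0+2) - 1 = 1, borrow out 1
  col 5: (0 - 1 borrow-in) - 1 → borrow from next column: (-1+2) - 1 = 0, borrow out 1
  col 6: (0 - 1 borrow-in) - 0 → borrow from next column: (-1+2) - 0 = 1, borrow out 1
  col 7: (1 - 1 borrow-in) - 0 → 0 - 0 = 0, borrow out 0
  col 8: (1 - 0 borrow-in) - 1 → 1 - 1 = 0, borrow out 0
  col 9: (0 - 0 borrow-in) - 0 → 0 - 0 = 0, borrow out 0
  col 10: (1 - 0 borrow-in) - 0 → 1 - 0 = 1, borrow out 0
Reading bits MSB→LSB: 10001010100
Strip leading zeros: 10001010100
= 10001010100


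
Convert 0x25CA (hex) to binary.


Each hex digit → 4 binary bits:
  2 = 0010
  5 = 0101
  C = 1100
  A = 1010
Concatenate: 0010 0101 1100 1010
= 0010010111001010


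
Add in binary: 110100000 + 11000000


Align and add column by column (LSB to MSB, carry propagating):
  0110100000
+ 0011000000
  ----------
  col 0: 0 + 0 + 0 (carry in) = 0 → bit 0, carry out 0
  col 1: 0 + 0 + 0 (carry in) = 0 → bit 0, carry out 0
  col 2: 0 + 0 + 0 (carry in) = 0 → bit 0, carry out 0
  col 3: 0 + 0 + 0 (carry in) = 0 → bit 0, carry out 0
  col 4: 0 + 0 + 0 (carry in) = 0 → bit 0, carry out 0
  col 5: 1 + 0 + 0 (carry in) = 1 → bit 1, carry out 0
  col 6: 0 + 1 + 0 (carry in) = 1 → bit 1, carry out 0
  col 7: 1 + 1 + 0 (carry in) = 2 → bit 0, carry out 1
  col 8: 1 + 0 + 1 (carry in) = 2 → bit 0, carry out 1
  col 9: 0 + 0 + 1 (carry in) = 1 → bit 1, carry out 0
Reading bits MSB→LSB: 1001100000
Strip leading zeros: 1001100000
= 1001100000


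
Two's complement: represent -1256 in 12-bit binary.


Original: 010011101000
Step 1 - Invert all bits: 101100010111
Step 2 - Add 1: 101100010111 + 1
= 101100011000 (represents -1256)


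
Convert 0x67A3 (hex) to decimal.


Positional values:
Position 0: 3 × 16^0 = 3 × 1 = 3
Position 1: A × 16^1 = 10 × 16 = 160
Position 2: 7 × 16^2 = 7 × 256 = 1792
Position 3: 6 × 16^3 = 6 × 4096 = 24576
Sum = 3 + 160 + 1792 + 24576
= 26531


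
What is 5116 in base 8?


Divide by 8 repeatedly:
5116 ÷ 8 = 639 remainder 4
639 ÷ 8 = 79 remainder 7
79 ÷ 8 = 9 remainder 7
9 ÷ 8 = 1 remainder 1
1 ÷ 8 = 0 remainder 1
Reading remainders bottom-up:
= 0o11774


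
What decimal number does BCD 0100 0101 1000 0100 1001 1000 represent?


Each 4-bit group → digit:
  0100 → 4
  0101 → 5
  1000 → 8
  0100 → 4
  1001 → 9
  1000 → 8
= 458498


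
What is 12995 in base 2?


Divide by 2 repeatedly:
12995 ÷ 2 = 6497 remainder 1
6497 ÷ 2 = 3248 remainder 1
3248 ÷ 2 = 1624 remainder 0
1624 ÷ 2 = 812 remainder 0
812 ÷ 2 = 406 remainder 0
406 ÷ 2 = 203 remainder 0
203 ÷ 2 = 101 remainder 1
101 ÷ 2 = 50 remainder 1
50 ÷ 2 = 25 remainder 0
25 ÷ 2 = 12 remainder 1
12 ÷ 2 = 6 remainder 0
6 ÷ 2 = 3 remainder 0
3 ÷ 2 = 1 remainder 1
1 ÷ 2 = 0 remainder 1
Reading remainders bottom-up:
= 11001011000011


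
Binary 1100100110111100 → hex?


Group into 4-bit nibbles: 1100100110111100
  1100 = C
  1001 = 9
  1011 = B
  1100 = C
= 0xC9BC


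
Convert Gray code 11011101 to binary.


Gray code: 11011101
MSB stays the same: 1
Each subsequent bit = prev_binary XOR current_gray:
  B[1] = 1 XOR 1 = 0
  B[2] = 0 XOR 0 = 0
  B[3] = 0 XOR 1 = 1
  B[4] = 1 XOR 1 = 0
  B[5] = 0 XOR 1 = 1
  B[6] = 1 XOR 0 = 1
  B[7] = 1 XOR 1 = 0
= 10010110 (150 decimal)


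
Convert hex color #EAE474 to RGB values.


Hex: #EAE474
R = EA₁₆ = 234
G = E4₁₆ = 228
B = 74₁₆ = 116
= RGB(234, 228, 116)


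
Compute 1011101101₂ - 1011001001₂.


Align and subtract column by column (LSB to MSB, borrowing when needed):
  1011101101
- 1011001001
  ----------
  col 0: (1 - 0 borrow-in) - 1 → 1 - 1 = 0, borrow out 0
  col 1: (0 - 0 borrow-in) - 0 → 0 - 0 = 0, borrow out 0
  col 2: (1 - 0 borrow-in) - 0 → 1 - 0 = 1, borrow out 0
  col 3: (1 - 0 borrow-in) - 1 → 1 - 1 = 0, borrow out 0
  col 4: (0 - 0 borrow-in) - 0 → 0 - 0 = 0, borrow out 0
  col 5: (1 - 0 borrow-in) - 0 → 1 - 0 = 1, borrow out 0
  col 6: (1 - 0 borrow-in) - 1 → 1 - 1 = 0, borrow out 0
  col 7: (1 - 0 borrow-in) - 1 → 1 - 1 = 0, borrow out 0
  col 8: (0 - 0 borrow-in) - 0 → 0 - 0 = 0, borrow out 0
  col 9: (1 - 0 borrow-in) - 1 → 1 - 1 = 0, borrow out 0
Reading bits MSB→LSB: 0000100100
Strip leading zeros: 100100
= 100100


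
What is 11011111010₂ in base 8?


Group into 3-bit groups: 011011111010
  011 = 3
  011 = 3
  111 = 7
  010 = 2
= 0o3372


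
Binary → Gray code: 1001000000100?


Binary: 1001000000100
Gray code: G = B XOR (B >> 1)
B >> 1 = 0100100000010
1001000000100 XOR 0100100000010:
  1 XOR 0 = 1
  0 XOR 1 = 1
  0 XOR 0 = 0
  1 XOR 0 = 1
  0 XOR 1 = 1
  0 XOR 0 = 0
  0 XOR 0 = 0
  0 XOR 0 = 0
  0 XOR 0 = 0
  0 XOR 0 = 0
  1 XOR 0 = 1
  0 XOR 1 = 1
  0 XOR 0 = 0
= 1101100000110


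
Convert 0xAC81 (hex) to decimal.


Positional values:
Position 0: 1 × 16^0 = 1 × 1 = 1
Position 1: 8 × 16^1 = 8 × 16 = 128
Position 2: C × 16^2 = 12 × 256 = 3072
Position 3: A × 16^3 = 10 × 4096 = 40960
Sum = 1 + 128 + 3072 + 40960
= 44161


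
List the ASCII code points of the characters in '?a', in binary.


String: '?a'  (2 characters)
Per-character ASCII lookup:
  '?': special character: '?' = 63 → 111111
  'a': lowercase starts at 97: 'a' = 97 + 0 = 97 → 1100001
= 111111 1100001


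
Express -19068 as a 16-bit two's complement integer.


Original: 0100101001111100
Step 1 - Invert all bits: 1011010110000011
Step 2 - Add 1: 1011010110000011 + 1
= 1011010110000100 (represents -19068)


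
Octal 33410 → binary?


Each octal digit → 3 binary bits:
  3 = 011
  3 = 011
  4 = 100
  1 = 001
  0 = 000
Concatenate: 011 011 100 001 000
= 011011100001000


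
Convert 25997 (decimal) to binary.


Divide by 2 repeatedly:
25997 ÷ 2 = 12998 remainder 1
12998 ÷ 2 = 6499 remainder 0
6499 ÷ 2 = 3249 remainder 1
3249 ÷ 2 = 1624 remainder 1
1624 ÷ 2 = 812 remainder 0
812 ÷ 2 = 406 remainder 0
406 ÷ 2 = 203 remainder 0
203 ÷ 2 = 101 remainder 1
101 ÷ 2 = 50 remainder 1
50 ÷ 2 = 25 remainder 0
25 ÷ 2 = 12 remainder 1
12 ÷ 2 = 6 remainder 0
6 ÷ 2 = 3 remainder 0
3 ÷ 2 = 1 remainder 1
1 ÷ 2 = 0 remainder 1
Reading remainders bottom-up:
= 110010110001101


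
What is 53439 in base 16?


Divide by 16 repeatedly:
53439 ÷ 16 = 3339 remainder 15 (F)
3339 ÷ 16 = 208 remainder 11 (B)
208 ÷ 16 = 13 remainder 0 (0)
13 ÷ 16 = 0 remainder 13 (D)
Reading remainders bottom-up:
= 0xD0BF


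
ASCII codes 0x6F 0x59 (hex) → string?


Codes (hex): 0x6F 0x59
Per-code ASCII lookup:
  0x6F = 111  (range 97-122: lowercase, 111 - 97 = 14) → 'o'
  0x59 = 89  (range 65-90: uppercase, 89 - 65 = 24) → 'Y'
= 'oY'


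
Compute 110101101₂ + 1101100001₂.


Align and add column by column (LSB to MSB, carry propagating):
  00110101101
+ 01101100001
  -----------
  col 0: 1 + 1 + 0 (carry in) = 2 → bit 0, carry out 1
  col 1: 0 + 0 + 1 (carry in) = 1 → bit 1, carry out 0
  col 2: 1 + 0 + 0 (carry in) = 1 → bit 1, carry out 0
  col 3: 1 + 0 + 0 (carry in) = 1 → bit 1, carry out 0
  col 4: 0 + 0 + 0 (carry in) = 0 → bit 0, carry out 0
  col 5: 1 + 1 + 0 (carry in) = 2 → bit 0, carry out 1
  col 6: 0 + 1 + 1 (carry in) = 2 → bit 0, carry out 1
  col 7: 1 + 0 + 1 (carry in) = 2 → bit 0, carry out 1
  col 8: 1 + 1 + 1 (carry in) = 3 → bit 1, carry out 1
  col 9: 0 + 1 + 1 (carry in) = 2 → bit 0, carry out 1
  col 10: 0 + 0 + 1 (carry in) = 1 → bit 1, carry out 0
Reading bits MSB→LSB: 10100001110
Strip leading zeros: 10100001110
= 10100001110


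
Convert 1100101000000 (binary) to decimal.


Positional values:
Bit 6: 1 × 2^6 = 64
Bit 8: 1 × 2^8 = 256
Bit 11: 1 × 2^11 = 2048
Bit 12: 1 × 2^12 = 4096
Sum = 64 + 256 + 2048 + 4096
= 6464


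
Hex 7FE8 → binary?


Each hex digit → 4 binary bits:
  7 = 0111
  F = 1111
  E = 1110
  8 = 1000
Concatenate: 0111 1111 1110 1000
= 0111111111101000


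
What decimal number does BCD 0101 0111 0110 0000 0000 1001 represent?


Each 4-bit group → digit:
  0101 → 5
  0111 → 7
  0110 → 6
  0000 → 0
  0000 → 0
  1001 → 9
= 576009


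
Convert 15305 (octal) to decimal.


Positional values:
Position 0: 5 × 8^0 = 5
Position 1: 0 × 8^1 = 0
Position 2: 3 × 8^2 = 192
Position 3: 5 × 8^3 = 2560
Position 4: 1 × 8^4 = 4096
Sum = 5 + 0 + 192 + 2560 + 4096
= 6853


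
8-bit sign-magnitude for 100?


Sign bit: 0 (positive)
Magnitude: 100 = 1100100
= 01100100


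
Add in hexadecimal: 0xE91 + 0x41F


Align and add column by column (LSB to MSB, each column mod 16 with carry):
  0E91
+ 041F
  ----
  col 0: 1(1) + F(15) + 0 (carry in) = 16 → 0(0), carry out 1
  col 1: 9(9) + 1(1) + 1 (carry in) = 11 → B(11), carry out 0
  col 2: E(14) + 4(4) + 0 (carry in) = 18 → 2(2), carry out 1
  col 3: 0(0) + 0(0) + 1 (carry in) = 1 → 1(1), carry out 0
Reading digits MSB→LSB: 12B0
Strip leading zeros: 12B0
= 0x12B0


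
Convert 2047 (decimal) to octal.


Divide by 8 repeatedly:
2047 ÷ 8 = 255 remainder 7
255 ÷ 8 = 31 remainder 7
31 ÷ 8 = 3 remainder 7
3 ÷ 8 = 0 remainder 3
Reading remainders bottom-up:
= 0o3777


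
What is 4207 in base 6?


Divide by 6 repeatedly:
4207 ÷ 6 = 701 remainder 1
701 ÷ 6 = 116 remainder 5
116 ÷ 6 = 19 remainder 2
19 ÷ 6 = 3 remainder 1
3 ÷ 6 = 0 remainder 3
Reading remainders bottom-up:
= 31251


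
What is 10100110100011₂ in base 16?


Group into 4-bit nibbles: 0010100110100011
  0010 = 2
  1001 = 9
  1010 = A
  0011 = 3
= 0x29A3


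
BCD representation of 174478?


Each digit → 4-bit binary:
  1 → 0001
  7 → 0111
  4 → 0100
  4 → 0100
  7 → 0111
  8 → 1000
= 0001 0111 0100 0100 0111 1000


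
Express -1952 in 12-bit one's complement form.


Original: 011110100000
Invert all bits:
  bit 0: 0 → 1
  bit 1: 1 → 0
  bit 2: 1 → 0
  bit 3: 1 → 0
  bit 4: 1 → 0
  bit 5: 0 → 1
  bit 6: 1 → 0
  bit 7: 0 → 1
  bit 8: 0 → 1
  bit 9: 0 → 1
  bit 10: 0 → 1
  bit 11: 0 → 1
= 100001011111


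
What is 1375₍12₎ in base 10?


Positional values (base 12):
  5 × 12^0 = 5 × 1 = 5
  7 × 12^1 = 7 × 12 = 84
  3 × 12^2 = 3 × 144 = 432
  1 × 12^3 = 1 × 1728 = 1728
Sum = 5 + 84 + 432 + 1728
= 2249


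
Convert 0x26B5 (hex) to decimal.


Positional values:
Position 0: 5 × 16^0 = 5 × 1 = 5
Position 1: B × 16^1 = 11 × 16 = 176
Position 2: 6 × 16^2 = 6 × 256 = 1536
Position 3: 2 × 16^3 = 2 × 4096 = 8192
Sum = 5 + 176 + 1536 + 8192
= 9909


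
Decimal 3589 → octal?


Divide by 8 repeatedly:
3589 ÷ 8 = 448 remainder 5
448 ÷ 8 = 56 remainder 0
56 ÷ 8 = 7 remainder 0
7 ÷ 8 = 0 remainder 7
Reading remainders bottom-up:
= 0o7005


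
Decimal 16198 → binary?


Divide by 2 repeatedly:
16198 ÷ 2 = 8099 remainder 0
8099 ÷ 2 = 4049 remainder 1
4049 ÷ 2 = 2024 remainder 1
2024 ÷ 2 = 1012 remainder 0
1012 ÷ 2 = 506 remainder 0
506 ÷ 2 = 253 remainder 0
253 ÷ 2 = 126 remainder 1
126 ÷ 2 = 63 remainder 0
63 ÷ 2 = 31 remainder 1
31 ÷ 2 = 15 remainder 1
15 ÷ 2 = 7 remainder 1
7 ÷ 2 = 3 remainder 1
3 ÷ 2 = 1 remainder 1
1 ÷ 2 = 0 remainder 1
Reading remainders bottom-up:
= 11111101000110


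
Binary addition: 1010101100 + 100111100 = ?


Align and add column by column (LSB to MSB, carry propagating):
  01010101100
+ 00100111100
  -----------
  col 0: 0 + 0 + 0 (carry in) = 0 → bit 0, carry out 0
  col 1: 0 + 0 + 0 (carry in) = 0 → bit 0, carry out 0
  col 2: 1 + 1 + 0 (carry in) = 2 → bit 0, carry out 1
  col 3: 1 + 1 + 1 (carry in) = 3 → bit 1, carry out 1
  col 4: 0 + 1 + 1 (carry in) = 2 → bit 0, carry out 1
  col 5: 1 + 1 + 1 (carry in) = 3 → bit 1, carry out 1
  col 6: 0 + 0 + 1 (carry in) = 1 → bit 1, carry out 0
  col 7: 1 + 0 + 0 (carry in) = 1 → bit 1, carry out 0
  col 8: 0 + 1 + 0 (carry in) = 1 → bit 1, carry out 0
  col 9: 1 + 0 + 0 (carry in) = 1 → bit 1, carry out 0
  col 10: 0 + 0 + 0 (carry in) = 0 → bit 0, carry out 0
Reading bits MSB→LSB: 01111101000
Strip leading zeros: 1111101000
= 1111101000


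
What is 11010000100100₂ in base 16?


Group into 4-bit nibbles: 0011010000100100
  0011 = 3
  0100 = 4
  0010 = 2
  0100 = 4
= 0x3424


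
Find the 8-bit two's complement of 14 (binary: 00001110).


Original: 00001110
Step 1 - Invert all bits: 11110001
Step 2 - Add 1: 11110001 + 1
= 11110010 (represents -14)


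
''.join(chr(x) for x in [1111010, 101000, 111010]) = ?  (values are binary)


Codes (binary): 1111010 101000 111010
Per-code ASCII lookup:
  1111010 = 122  (range 97-122: lowercase, 122 - 97 = 25) → 'z'
  101000 = 40  (special character) → '('
  111010 = 58  (special character) → ':'
= 'z(:'


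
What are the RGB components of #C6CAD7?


Hex: #C6CAD7
R = C6₁₆ = 198
G = CA₁₆ = 202
B = D7₁₆ = 215
= RGB(198, 202, 215)


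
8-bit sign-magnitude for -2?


Sign bit: 1 (negative)
Magnitude: 2 = 0000010
= 10000010


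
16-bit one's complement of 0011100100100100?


Original: 0011100100100100
Invert all bits:
  bit 0: 0 → 1
  bit 1: 0 → 1
  bit 2: 1 → 0
  bit 3: 1 → 0
  bit 4: 1 → 0
  bit 5: 0 → 1
  bit 6: 0 → 1
  bit 7: 1 → 0
  bit 8: 0 → 1
  bit 9: 0 → 1
  bit 10: 1 → 0
  bit 11: 0 → 1
  bit 12: 0 → 1
  bit 13: 1 → 0
  bit 14: 0 → 1
  bit 15: 0 → 1
= 1100011011011011


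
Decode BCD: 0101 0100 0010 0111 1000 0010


Each 4-bit group → digit:
  0101 → 5
  0100 → 4
  0010 → 2
  0111 → 7
  1000 → 8
  0010 → 2
= 542782


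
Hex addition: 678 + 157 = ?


Align and add column by column (LSB to MSB, each column mod 16 with carry):
  0678
+ 0157
  ----
  col 0: 8(8) + 7(7) + 0 (carry in) = 15 → F(15), carry out 0
  col 1: 7(7) + 5(5) + 0 (carry in) = 12 → C(12), carry out 0
  col 2: 6(6) + 1(1) + 0 (carry in) = 7 → 7(7), carry out 0
  col 3: 0(0) + 0(0) + 0 (carry in) = 0 → 0(0), carry out 0
Reading digits MSB→LSB: 07CF
Strip leading zeros: 7CF
= 0x7CF


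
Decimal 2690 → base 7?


Divide by 7 repeatedly:
2690 ÷ 7 = 384 remainder 2
384 ÷ 7 = 54 remainder 6
54 ÷ 7 = 7 remainder 5
7 ÷ 7 = 1 remainder 0
1 ÷ 7 = 0 remainder 1
Reading remainders bottom-up:
= 10562


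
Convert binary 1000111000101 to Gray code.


Binary: 1000111000101
Gray code: G = B XOR (B >> 1)
B >> 1 = 0100011100010
1000111000101 XOR 0100011100010:
  1 XOR 0 = 1
  0 XOR 1 = 1
  0 XOR 0 = 0
  0 XOR 0 = 0
  1 XOR 0 = 1
  1 XOR 1 = 0
  1 XOR 1 = 0
  0 XOR 1 = 1
  0 XOR 0 = 0
  0 XOR 0 = 0
  1 XOR 0 = 1
  0 XOR 1 = 1
  1 XOR 0 = 1
= 1100100100111


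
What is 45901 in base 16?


Divide by 16 repeatedly:
45901 ÷ 16 = 2868 remainder 13 (D)
2868 ÷ 16 = 179 remainder 4 (4)
179 ÷ 16 = 11 remainder 3 (3)
11 ÷ 16 = 0 remainder 11 (B)
Reading remainders bottom-up:
= 0xB34D


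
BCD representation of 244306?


Each digit → 4-bit binary:
  2 → 0010
  4 → 0100
  4 → 0100
  3 → 0011
  0 → 0000
  6 → 0110
= 0010 0100 0100 0011 0000 0110


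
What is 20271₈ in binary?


Each octal digit → 3 binary bits:
  2 = 010
  0 = 000
  2 = 010
  7 = 111
  1 = 001
Concatenate: 010 000 010 111 001
= 010000010111001


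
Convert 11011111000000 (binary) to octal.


Group into 3-bit groups: 011011111000000
  011 = 3
  011 = 3
  111 = 7
  000 = 0
  000 = 0
= 0o33700


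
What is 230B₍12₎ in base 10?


Positional values (base 12):
  B × 12^0 = 11 × 1 = 11
  0 × 12^1 = 0 × 12 = 0
  3 × 12^2 = 3 × 144 = 432
  2 × 12^3 = 2 × 1728 = 3456
Sum = 11 + 0 + 432 + 3456
= 3899


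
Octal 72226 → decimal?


Positional values:
Position 0: 6 × 8^0 = 6
Position 1: 2 × 8^1 = 16
Position 2: 2 × 8^2 = 128
Position 3: 2 × 8^3 = 1024
Position 4: 7 × 8^4 = 28672
Sum = 6 + 16 + 128 + 1024 + 28672
= 29846


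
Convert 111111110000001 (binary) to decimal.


Positional values:
Bit 0: 1 × 2^0 = 1
Bit 7: 1 × 2^7 = 128
Bit 8: 1 × 2^8 = 256
Bit 9: 1 × 2^9 = 512
Bit 10: 1 × 2^10 = 1024
Bit 11: 1 × 2^11 = 2048
Bit 12: 1 × 2^12 = 4096
Bit 13: 1 × 2^13 = 8192
Bit 14: 1 × 2^14 = 16384
Sum = 1 + 128 + 256 + 512 + 1024 + 2048 + 4096 + 8192 + 16384
= 32641


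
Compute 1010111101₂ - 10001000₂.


Align and subtract column by column (LSB to MSB, borrowing when needed):
  1010111101
- 0010001000
  ----------
  col 0: (1 - 0 borrow-in) - 0 → 1 - 0 = 1, borrow out 0
  col 1: (0 - 0 borrow-in) - 0 → 0 - 0 = 0, borrow out 0
  col 2: (1 - 0 borrow-in) - 0 → 1 - 0 = 1, borrow out 0
  col 3: (1 - 0 borrow-in) - 1 → 1 - 1 = 0, borrow out 0
  col 4: (1 - 0 borrow-in) - 0 → 1 - 0 = 1, borrow out 0
  col 5: (1 - 0 borrow-in) - 0 → 1 - 0 = 1, borrow out 0
  col 6: (0 - 0 borrow-in) - 0 → 0 - 0 = 0, borrow out 0
  col 7: (1 - 0 borrow-in) - 1 → 1 - 1 = 0, borrow out 0
  col 8: (0 - 0 borrow-in) - 0 → 0 - 0 = 0, borrow out 0
  col 9: (1 - 0 borrow-in) - 0 → 1 - 0 = 1, borrow out 0
Reading bits MSB→LSB: 1000110101
Strip leading zeros: 1000110101
= 1000110101


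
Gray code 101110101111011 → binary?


Gray code: 101110101111011
MSB stays the same: 1
Each subsequent bit = prev_binary XOR current_gray:
  B[1] = 1 XOR 0 = 1
  B[2] = 1 XOR 1 = 0
  B[3] = 0 XOR 1 = 1
  B[4] = 1 XOR 1 = 0
  B[5] = 0 XOR 0 = 0
  B[6] = 0 XOR 1 = 1
  B[7] = 1 XOR 0 = 1
  B[8] = 1 XOR 1 = 0
  B[9] = 0 XOR 1 = 1
  B[10] = 1 XOR 1 = 0
  B[11] = 0 XOR 1 = 1
  B[12] = 1 XOR 0 = 1
  B[13] = 1 XOR 1 = 0
  B[14] = 0 XOR 1 = 1
= 110100110101101 (27053 decimal)


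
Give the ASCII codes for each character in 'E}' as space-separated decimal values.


String: 'E}'  (2 characters)
Per-character ASCII lookup:
  'E': uppercase starts at 65: 'E' = 65 + 4 = 69
  '}': special character: '}' = 125
= 69 125


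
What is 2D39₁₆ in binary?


Each hex digit → 4 binary bits:
  2 = 0010
  D = 1101
  3 = 0011
  9 = 1001
Concatenate: 0010 1101 0011 1001
= 0010110100111001


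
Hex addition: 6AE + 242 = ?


Align and add column by column (LSB to MSB, each column mod 16 with carry):
  06AE
+ 0242
  ----
  col 0: E(14) + 2(2) + 0 (carry in) = 16 → 0(0), carry out 1
  col 1: A(10) + 4(4) + 1 (carry in) = 15 → F(15), carry out 0
  col 2: 6(6) + 2(2) + 0 (carry in) = 8 → 8(8), carry out 0
  col 3: 0(0) + 0(0) + 0 (carry in) = 0 → 0(0), carry out 0
Reading digits MSB→LSB: 08F0
Strip leading zeros: 8F0
= 0x8F0


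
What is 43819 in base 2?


Divide by 2 repeatedly:
43819 ÷ 2 = 21909 remainder 1
21909 ÷ 2 = 10954 remainder 1
10954 ÷ 2 = 5477 remainder 0
5477 ÷ 2 = 2738 remainder 1
2738 ÷ 2 = 1369 remainder 0
1369 ÷ 2 = 684 remainder 1
684 ÷ 2 = 342 remainder 0
342 ÷ 2 = 171 remainder 0
171 ÷ 2 = 85 remainder 1
85 ÷ 2 = 42 remainder 1
42 ÷ 2 = 21 remainder 0
21 ÷ 2 = 10 remainder 1
10 ÷ 2 = 5 remainder 0
5 ÷ 2 = 2 remainder 1
2 ÷ 2 = 1 remainder 0
1 ÷ 2 = 0 remainder 1
Reading remainders bottom-up:
= 1010101100101011


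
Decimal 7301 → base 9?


Divide by 9 repeatedly:
7301 ÷ 9 = 811 remainder 2
811 ÷ 9 = 90 remainder 1
90 ÷ 9 = 10 remainder 0
10 ÷ 9 = 1 remainder 1
1 ÷ 9 = 0 remainder 1
Reading remainders bottom-up:
= 11012


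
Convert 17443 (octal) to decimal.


Positional values:
Position 0: 3 × 8^0 = 3
Position 1: 4 × 8^1 = 32
Position 2: 4 × 8^2 = 256
Position 3: 7 × 8^3 = 3584
Position 4: 1 × 8^4 = 4096
Sum = 3 + 32 + 256 + 3584 + 4096
= 7971


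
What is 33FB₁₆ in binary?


Each hex digit → 4 binary bits:
  3 = 0011
  3 = 0011
  F = 1111
  B = 1011
Concatenate: 0011 0011 1111 1011
= 0011001111111011


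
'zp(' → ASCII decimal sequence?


String: 'zp('  (3 characters)
Per-character ASCII lookup:
  'z': lowercase starts at 97: 'z' = 97 + 25 = 122
  'p': lowercase starts at 97: 'p' = 97 + 15 = 112
  '(': special character: '(' = 40
= 122 112 40


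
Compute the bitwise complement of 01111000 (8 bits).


Original: 01111000
Invert all bits:
  bit 0: 0 → 1
  bit 1: 1 → 0
  bit 2: 1 → 0
  bit 3: 1 → 0
  bit 4: 1 → 0
  bit 5: 0 → 1
  bit 6: 0 → 1
  bit 7: 0 → 1
= 10000111


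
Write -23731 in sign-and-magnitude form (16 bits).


Sign bit: 1 (negative)
Magnitude: 23731 = 101110010110011
= 1101110010110011


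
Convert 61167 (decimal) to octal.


Divide by 8 repeatedly:
61167 ÷ 8 = 7645 remainder 7
7645 ÷ 8 = 955 remainder 5
955 ÷ 8 = 119 remainder 3
119 ÷ 8 = 14 remainder 7
14 ÷ 8 = 1 remainder 6
1 ÷ 8 = 0 remainder 1
Reading remainders bottom-up:
= 0o167357


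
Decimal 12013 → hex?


Divide by 16 repeatedly:
12013 ÷ 16 = 750 remainder 13 (D)
750 ÷ 16 = 46 remainder 14 (E)
46 ÷ 16 = 2 remainder 14 (E)
2 ÷ 16 = 0 remainder 2 (2)
Reading remainders bottom-up:
= 0x2EED


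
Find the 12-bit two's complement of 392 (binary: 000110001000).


Original: 000110001000
Step 1 - Invert all bits: 111001110111
Step 2 - Add 1: 111001110111 + 1
= 111001111000 (represents -392)


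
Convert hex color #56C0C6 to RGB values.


Hex: #56C0C6
R = 56₁₆ = 86
G = C0₁₆ = 192
B = C6₁₆ = 198
= RGB(86, 192, 198)


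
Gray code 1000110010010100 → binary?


Gray code: 1000110010010100
MSB stays the same: 1
Each subsequent bit = prev_binary XOR current_gray:
  B[1] = 1 XOR 0 = 1
  B[2] = 1 XOR 0 = 1
  B[3] = 1 XOR 0 = 1
  B[4] = 1 XOR 1 = 0
  B[5] = 0 XOR 1 = 1
  B[6] = 1 XOR 0 = 1
  B[7] = 1 XOR 0 = 1
  B[8] = 1 XOR 1 = 0
  B[9] = 0 XOR 0 = 0
  B[10] = 0 XOR 0 = 0
  B[11] = 0 XOR 1 = 1
  B[12] = 1 XOR 0 = 1
  B[13] = 1 XOR 1 = 0
  B[14] = 0 XOR 0 = 0
  B[15] = 0 XOR 0 = 0
= 1111011100011000 (63256 decimal)


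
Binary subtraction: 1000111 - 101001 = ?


Align and subtract column by column (LSB to MSB, borrowing when needed):
  1000111
- 0101001
  -------
  col 0: (1 - 0 borrow-in) - 1 → 1 - 1 = 0, borrow out 0
  col 1: (1 - 0 borrow-in) - 0 → 1 - 0 = 1, borrow out 0
  col 2: (1 - 0 borrow-in) - 0 → 1 - 0 = 1, borrow out 0
  col 3: (0 - 0 borrow-in) - 1 → borrow from next column: (0+2) - 1 = 1, borrow out 1
  col 4: (0 - 1 borrow-in) - 0 → borrow from next column: (-1+2) - 0 = 1, borrow out 1
  col 5: (0 - 1 borrow-in) - 1 → borrow from next column: (-1+2) - 1 = 0, borrow out 1
  col 6: (1 - 1 borrow-in) - 0 → 0 - 0 = 0, borrow out 0
Reading bits MSB→LSB: 0011110
Strip leading zeros: 11110
= 11110


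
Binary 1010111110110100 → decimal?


Positional values:
Bit 2: 1 × 2^2 = 4
Bit 4: 1 × 2^4 = 16
Bit 5: 1 × 2^5 = 32
Bit 7: 1 × 2^7 = 128
Bit 8: 1 × 2^8 = 256
Bit 9: 1 × 2^9 = 512
Bit 10: 1 × 2^10 = 1024
Bit 11: 1 × 2^11 = 2048
Bit 13: 1 × 2^13 = 8192
Bit 15: 1 × 2^15 = 32768
Sum = 4 + 16 + 32 + 128 + 256 + 512 + 1024 + 2048 + 8192 + 32768
= 44980


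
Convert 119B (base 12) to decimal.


Positional values (base 12):
  B × 12^0 = 11 × 1 = 11
  9 × 12^1 = 9 × 12 = 108
  1 × 12^2 = 1 × 144 = 144
  1 × 12^3 = 1 × 1728 = 1728
Sum = 11 + 108 + 144 + 1728
= 1991


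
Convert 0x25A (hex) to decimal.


Positional values:
Position 0: A × 16^0 = 10 × 1 = 10
Position 1: 5 × 16^1 = 5 × 16 = 80
Position 2: 2 × 16^2 = 2 × 256 = 512
Sum = 10 + 80 + 512
= 602


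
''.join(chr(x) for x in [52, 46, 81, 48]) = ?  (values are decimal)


Codes (decimal): 52 46 81 48
Per-code ASCII lookup:
  52  (range 48-57: digits, 52 - 48 = 4) → '4'
  46  (special character) → '.'
  81  (range 65-90: uppercase, 81 - 65 = 16) → 'Q'
  48  (range 48-57: digits, 48 - 48 = 0) → '0'
= '4.Q0'


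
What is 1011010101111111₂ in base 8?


Group into 3-bit groups: 001011010101111111
  001 = 1
  011 = 3
  010 = 2
  101 = 5
  111 = 7
  111 = 7
= 0o132577


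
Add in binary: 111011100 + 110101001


Align and add column by column (LSB to MSB, carry propagating):
  0111011100
+ 0110101001
  ----------
  col 0: 0 + 1 + 0 (carry in) = 1 → bit 1, carry out 0
  col 1: 0 + 0 + 0 (carry in) = 0 → bit 0, carry out 0
  col 2: 1 + 0 + 0 (carry in) = 1 → bit 1, carry out 0
  col 3: 1 + 1 + 0 (carry in) = 2 → bit 0, carry out 1
  col 4: 1 + 0 + 1 (carry in) = 2 → bit 0, carry out 1
  col 5: 0 + 1 + 1 (carry in) = 2 → bit 0, carry out 1
  col 6: 1 + 0 + 1 (carry in) = 2 → bit 0, carry out 1
  col 7: 1 + 1 + 1 (carry in) = 3 → bit 1, carry out 1
  col 8: 1 + 1 + 1 (carry in) = 3 → bit 1, carry out 1
  col 9: 0 + 0 + 1 (carry in) = 1 → bit 1, carry out 0
Reading bits MSB→LSB: 1110000101
Strip leading zeros: 1110000101
= 1110000101


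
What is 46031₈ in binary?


Each octal digit → 3 binary bits:
  4 = 100
  6 = 110
  0 = 000
  3 = 011
  1 = 001
Concatenate: 100 110 000 011 001
= 100110000011001


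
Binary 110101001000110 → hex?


Group into 4-bit nibbles: 0110101001000110
  0110 = 6
  1010 = A
  0100 = 4
  0110 = 6
= 0x6A46


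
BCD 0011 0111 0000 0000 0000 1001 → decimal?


Each 4-bit group → digit:
  0011 → 3
  0111 → 7
  0000 → 0
  0000 → 0
  0000 → 0
  1001 → 9
= 370009


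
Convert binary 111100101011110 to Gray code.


Binary: 111100101011110
Gray code: G = B XOR (B >> 1)
B >> 1 = 011110010101111
111100101011110 XOR 011110010101111:
  1 XOR 0 = 1
  1 XOR 1 = 0
  1 XOR 1 = 0
  1 XOR 1 = 0
  0 XOR 1 = 1
  0 XOR 0 = 0
  1 XOR 0 = 1
  0 XOR 1 = 1
  1 XOR 0 = 1
  0 XOR 1 = 1
  1 XOR 0 = 1
  1 XOR 1 = 0
  1 XOR 1 = 0
  1 XOR 1 = 0
  0 XOR 1 = 1
= 100010111110001


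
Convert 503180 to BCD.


Each digit → 4-bit binary:
  5 → 0101
  0 → 0000
  3 → 0011
  1 → 0001
  8 → 1000
  0 → 0000
= 0101 0000 0011 0001 1000 0000


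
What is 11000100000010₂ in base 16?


Group into 4-bit nibbles: 0011000100000010
  0011 = 3
  0001 = 1
  0000 = 0
  0010 = 2
= 0x3102


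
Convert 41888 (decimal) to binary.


Divide by 2 repeatedly:
41888 ÷ 2 = 20944 remainder 0
20944 ÷ 2 = 10472 remainder 0
10472 ÷ 2 = 5236 remainder 0
5236 ÷ 2 = 2618 remainder 0
2618 ÷ 2 = 1309 remainder 0
1309 ÷ 2 = 654 remainder 1
654 ÷ 2 = 327 remainder 0
327 ÷ 2 = 163 remainder 1
163 ÷ 2 = 81 remainder 1
81 ÷ 2 = 40 remainder 1
40 ÷ 2 = 20 remainder 0
20 ÷ 2 = 10 remainder 0
10 ÷ 2 = 5 remainder 0
5 ÷ 2 = 2 remainder 1
2 ÷ 2 = 1 remainder 0
1 ÷ 2 = 0 remainder 1
Reading remainders bottom-up:
= 1010001110100000


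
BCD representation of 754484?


Each digit → 4-bit binary:
  7 → 0111
  5 → 0101
  4 → 0100
  4 → 0100
  8 → 1000
  4 → 0100
= 0111 0101 0100 0100 1000 0100


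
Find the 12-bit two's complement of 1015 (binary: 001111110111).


Original: 001111110111
Step 1 - Invert all bits: 110000001000
Step 2 - Add 1: 110000001000 + 1
= 110000001001 (represents -1015)
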